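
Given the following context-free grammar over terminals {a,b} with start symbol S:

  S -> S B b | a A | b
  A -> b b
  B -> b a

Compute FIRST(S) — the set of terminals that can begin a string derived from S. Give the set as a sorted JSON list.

FIRST sets, iterate to fixpoint:
iter 1:
  A via A→b b: +{b}
  B via B→b a: +{b}
  S via S→a A: +{a}
  S via S→b: +{b}
  S: {a,b}  A: {b}  B: {b}
iter 2: (no change)
  S: {a,b}  A: {b}  B: {b}

FIRST(S) = ["a", "b"]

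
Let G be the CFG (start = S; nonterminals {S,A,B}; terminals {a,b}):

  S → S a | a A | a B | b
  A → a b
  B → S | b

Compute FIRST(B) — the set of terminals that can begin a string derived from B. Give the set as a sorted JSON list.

FIRST sets, iterate to fixpoint:
pass 1:
  A via A→a b: +{a}
  B via B→b: +{b}
  S via S→a A: +{a}
  S via S→b: +{b}
  S: {a,b}  A: {a}  B: {b}
pass 2:
  B via B→S: +{a}
  S: {a,b}  A: {a}  B: {a,b}
pass 3: (no change)
  S: {a,b}  A: {a}  B: {a,b}

FIRST(B) = ["a", "b"]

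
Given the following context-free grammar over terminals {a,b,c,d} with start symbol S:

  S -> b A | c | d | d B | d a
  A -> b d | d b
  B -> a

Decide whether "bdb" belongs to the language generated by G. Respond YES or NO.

CNF form of G:
  S -> T0 A | T1 B | T1 T2 | c | d
  A -> T0 T1 | T1 T0
  B -> a
  T0 -> b
  T1 -> d
  T2 -> a

CYK fill:
  [0..0]={T0}  "b"  orig:{}
  [1..1]={S,T1}  "d"  orig:{S}
  [2..2]={T0}  "b"  orig:{}
  [0..1]={A}  "bd"
  [1..2]={A}  "db"
  [0..2]={S}  "bdb"

S ∈ T[0,2] ⇒ YES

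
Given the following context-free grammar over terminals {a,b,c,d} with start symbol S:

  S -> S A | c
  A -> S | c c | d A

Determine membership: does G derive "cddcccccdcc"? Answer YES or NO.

Convert to CNF:
  S -> S A | c
  A -> S A | T0 T0 | T1 A | c
  T0 -> c
  T1 -> d

Fill CYK table bottom-up:
  T[0,0] 'c' = {A,S,T0}  orig:{A,S}
  T[1,1] 'd' = {T1}  orig:{}
  T[2,2] 'd' = {T1}  orig:{}
  T[3,3] 'c' = {A,S,T0}  orig:{A,S}
  T[4,4] 'c' = {A,S,T0}  orig:{A,S}
  T[5,5] 'c' = {A,S,T0}  orig:{A,S}
  T[6,6] 'c' = {A,S,T0}  orig:{A,S}
  T[7,7] 'c' = {A,S,T0}  orig:{A,S}
  T[8,8] 'd' = {T1}  orig:{}
  T[9,9] 'c' = {A,S,T0}  orig:{A,S}
  T[10,10] 'c' = {A,S,T0}  orig:{A,S}
  T[0,1] 'cd' = ∅
  T[1,2] 'dd' = ∅
  T[2,3] 'dc' = {A}
  T[3,4] 'cc' = {A,S}
  T[4,5] 'cc' = {A,S}
  T[5,6] 'cc' = {A,S}
  T[6,7] 'cc' = {A,S}
  T[7,8] 'cd' = ∅
  T[8,9] 'dc' = {A}
  T[9,10] 'cc' = {A,S}
  T[0,2] 'cdd' = ∅
  T[1,3] 'ddc' = {A}
  T[2,4] 'dcc' = {A}
  T[3,5] 'ccc' = {A,S}
  T[4,6] 'ccc' = {A,S}
  T[5,7] 'ccc' = {A,S}
  T[6,8] 'ccd' = ∅
  T[7,9] 'cdc' = {A,S}
  T[8,10] 'dcc' = {A}
  T[0,3] 'cddc' = {A,S}
  T[1,4] 'ddcc' = {A}
  T[2,5] 'dccc' = {A}
  T[3,6] 'cccc' = {A,S}
  T[4,7] 'cccc' = {A,S}
  T[5,8] 'cccd' = ∅
  T[6,9] 'ccdc' = {A,S}
  T[7,10] 'cdcc' = {A,S}
  T[0,4] 'cddcc' = {A,S}
  T[1,5] 'ddccc' = {A}
  T[2,6] 'dcccc' = {A}
  T[3,7] 'ccccc' = {A,S}
  T[4,8] 'ccccd' = ∅
  T[5,9] 'cccdc' = {A,S}
  T[6,10] 'ccdcc' = {A,S}
  T[0,5] 'cddccc' = {A,S}
  T[1,6] 'ddcccc' = {A}
  T[2,7] 'dccccc' = {A}
  T[3,8] 'cccccd' = ∅
  T[4,9] 'ccccdc' = {A,S}
  T[5,10] 'cccdcc' = {A,S}
  T[0,6] 'cddcccc' = {A,S}
  T[1,7] 'ddccccc' = {A}
  T[2,8] 'dcccccd' = ∅
  T[3,9] 'cccccdc' = {A,S}
  T[4,10] 'ccccdcc' = {A,S}
  T[0,7] 'cddccccc' = {A,S}
  T[1,8] 'ddcccccd' = ∅
  T[2,9] 'dcccccdc' = {A}
  T[3,10] 'cccccdcc' = {A,S}
  T[0,8] 'cddcccccd' = ∅
  T[1,9] 'ddcccccdc' = {A}
  T[2,10] 'dcccccdcc' = {A}
  T[0,9] 'cddcccccdc' = {A,S}
  T[1,10] 'ddcccccdcc' = {A}
  T[0,10] 'cddcccccdcc' = {A,S}

S ∈ T[0,10] ⇒ YES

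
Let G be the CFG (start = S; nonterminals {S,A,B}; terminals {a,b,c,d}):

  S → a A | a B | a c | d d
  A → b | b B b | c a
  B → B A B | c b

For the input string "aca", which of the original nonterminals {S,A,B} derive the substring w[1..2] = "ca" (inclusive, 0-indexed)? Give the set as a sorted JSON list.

Convert to CNF:
  S -> T2 A | T2 B | T2 T1 | T3 T3
  A -> T0 X4 | T1 T2 | b
  B -> B X5 | T1 T0
  T0 -> b
  T1 -> c
  T2 -> a
  T3 -> d
  X4 -> B T0
  X5 -> A B

Fill CYK table bottom-up, restricted to cells inside w[1..2]:
  [1..1]={T1}  "c"  orig:{}
  [2..2]={T2}  "a"  orig:{}
  [1..2]={A}  "ca"

Original NTs in T[1,2] deriving "ca": ["A"]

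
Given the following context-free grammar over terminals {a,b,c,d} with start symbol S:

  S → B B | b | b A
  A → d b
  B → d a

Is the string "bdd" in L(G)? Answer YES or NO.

Convert to CNF:
  S -> B B | T1 A | b
  A -> T0 T1
  B -> T0 T2
  T0 -> d
  T1 -> b
  T2 -> a

CYK table (by increasing span):
  [0..0]={S,T1}  "b"  orig:{S}
  [1..1]={T0}  "d"  orig:{}
  [2..2]={T0}  "d"  orig:{}
  [0..1]=∅  "bd"
  [1..2]=∅  "dd"
  [0..2]=∅  "bdd"

S ∉ T[0,2] ⇒ NO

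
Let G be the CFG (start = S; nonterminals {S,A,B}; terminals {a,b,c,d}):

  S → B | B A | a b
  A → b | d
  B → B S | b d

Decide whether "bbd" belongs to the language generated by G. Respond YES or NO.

Convert to CNF:
  S -> B A | B S | T0 T1 | T2 T0
  A -> b | d
  B -> B S | T0 T1
  T0 -> b
  T1 -> d
  T2 -> a

CYK table (by increasing span):
  [0..0]={A,T0}  "b"  orig:{A}
  [1..1]={A,T0}  "b"  orig:{A}
  [2..2]={A,T1}  "d"  orig:{A}
  [0..1]=∅  "bb"
  [1..2]={B,S}  "bd"
  [0..2]=∅  "bbd"

S ∉ T[0,2] ⇒ NO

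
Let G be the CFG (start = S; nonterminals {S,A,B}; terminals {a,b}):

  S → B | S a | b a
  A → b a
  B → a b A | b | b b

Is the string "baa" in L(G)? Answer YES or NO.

CNF form of G:
  S -> S T1 | T0 T0 | T0 T1 | T1 X3 | b
  A -> T0 T1
  B -> T0 T0 | T1 X2 | b
  T0 -> b
  T1 -> a
  X2 -> T0 A
  X3 -> T0 A

Fill CYK table bottom-up:
  T[0,0] 'b' = {B,S,T0}  orig:{B,S}
  T[1,1] 'a' = {T1}  orig:{}
  T[2,2] 'a' = {T1}  orig:{}
  T[0,1] 'ba' = {A,S}
  T[1,2] 'aa' = ∅
  T[0,2] 'baa' = {S}

S ∈ T[0,2] ⇒ YES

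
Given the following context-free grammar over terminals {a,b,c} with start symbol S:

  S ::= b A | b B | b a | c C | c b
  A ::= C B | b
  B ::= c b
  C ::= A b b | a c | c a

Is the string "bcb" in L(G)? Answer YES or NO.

Convert to CNF:
  S -> T0 C | T0 T1 | T1 A | T1 B | T1 T2
  A -> C B | b
  B -> T0 T1
  C -> A X3 | T0 T2 | T2 T0
  T0 -> c
  T1 -> b
  T2 -> a
  X3 -> T1 T1

CYK fill:
  cell(0,0) b: {A,T1}  orig:{A}
  cell(1,1) c: {T0}  orig:{}
  cell(2,2) b: {A,T1}  orig:{A}
  cell(0,1) bc: ∅
  cell(1,2) cb: {B,S}
  cell(0,2) bcb: {S}

S ∈ T[0,2] ⇒ YES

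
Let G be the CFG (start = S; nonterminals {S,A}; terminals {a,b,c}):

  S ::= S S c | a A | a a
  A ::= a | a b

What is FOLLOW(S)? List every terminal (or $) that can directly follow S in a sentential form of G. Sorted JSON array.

Compute FIRST by fixpoint:
iter 1:
  A via A→a: +{a}
  S via S→a A: +{a}
  S: {a}  A: {a}
iter 2: done
  S: {a}  A: {a}

Compute FOLLOW by fixpoint:
initialize: $ ∈ FOLLOW(S)
iter 1:
  S→S S c: FOLLOW(S) ⊇ FIRST(S) = {a}; new: +{a}
  S→S S c: FOLLOW(S) ⊇ FIRST(c) = {c}; new: +{c}
  S→a A: FOLLOW(A) ⊇ FOLLOW(S) ⊇ {$,a,c}; new: +{$,a,c}
  FOLLOW(S)={$,a,c}  FOLLOW(A)={$,a,c}
iter 2: — fixpoint
  FOLLOW(S)={$,a,c}  FOLLOW(A)={$,a,c}

FOLLOW(S) = ["$", "a", "c"]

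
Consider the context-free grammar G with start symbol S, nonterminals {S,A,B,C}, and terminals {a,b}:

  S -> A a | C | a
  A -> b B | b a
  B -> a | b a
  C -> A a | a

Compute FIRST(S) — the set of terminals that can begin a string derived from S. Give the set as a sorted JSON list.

Compute FIRST by fixpoint:
round 1:
  A via A→b B: +{b}
  B via B→a: +{a}
  B via B→b a: +{b}
  C via C→A a: +{b}
  C via C→a: +{a}
  S via S→A a: +{b}
  S via S→C: +{a}
  FIRST(S)={a,b}  FIRST(A)={b}  FIRST(B)={a,b}  FIRST(C)={a,b}
round 2: (stable)
  FIRST(S)={a,b}  FIRST(A)={b}  FIRST(B)={a,b}  FIRST(C)={a,b}

FIRST(S) = ["a", "b"]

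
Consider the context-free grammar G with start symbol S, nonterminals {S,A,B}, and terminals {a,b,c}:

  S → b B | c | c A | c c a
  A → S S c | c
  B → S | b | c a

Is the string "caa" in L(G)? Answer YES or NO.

Convert to CNF:
  S -> T0 A | T0 X5 | T1 B | c
  A -> S X3 | c
  B -> T0 A | T0 T2 | T0 X4 | T1 B | b | c
  T0 -> c
  T1 -> b
  T2 -> a
  X3 -> S T0
  X4 -> T0 T2
  X5 -> T0 T2

CYK fill:
  cell(0,0) c: {A,B,S,T0}  orig:{A,B,S}
  cell(1,1) a: {T2}  orig:{}
  cell(2,2) a: {T2}  orig:{}
  cell(0,1) ca: {B,X4,X5}  orig:{B}
  cell(1,2) aa: ∅
  cell(0,2) caa: ∅

S ∉ T[0,2] ⇒ NO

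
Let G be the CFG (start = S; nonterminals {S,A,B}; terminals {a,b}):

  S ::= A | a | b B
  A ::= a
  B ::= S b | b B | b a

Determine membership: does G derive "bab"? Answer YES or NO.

Convert to CNF:
  S -> T0 B | a
  A -> a
  B -> S T0 | T0 B | T0 T1
  T0 -> b
  T1 -> a

Fill CYK table bottom-up:
  [0..0]={T0}  "b"  orig:{}
  [1..1]={A,S,T1}  "a"  orig:{A,S}
  [2..2]={T0}  "b"  orig:{}
  [0..1]={B}  "ba"
  [1..2]={B}  "ab"
  [0..2]={B,S}  "bab"

S ∈ T[0,2] ⇒ YES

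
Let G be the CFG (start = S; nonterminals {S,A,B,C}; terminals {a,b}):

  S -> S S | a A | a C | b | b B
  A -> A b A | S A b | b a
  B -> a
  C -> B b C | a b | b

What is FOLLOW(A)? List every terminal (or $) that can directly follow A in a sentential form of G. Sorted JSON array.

FIRST iteration:
pass 1:
  A via A→b a: +{b}
  B via B→a: +{a}
  C via C→B b C: +{a}
  C via C→b: +{b}
  S via S→a A: +{a}
  S via S→b: +{b}
  FIRST[S]={a,b}  FIRST[A]={b}  FIRST[B]={a}  FIRST[C]={a,b}
pass 2:
  A via A→S A b: +{a}
  FIRST[S]={a,b}  FIRST[A]={a,b}  FIRST[B]={a}  FIRST[C]={a,b}
pass 3: done
  FIRST[S]={a,b}  FIRST[A]={a,b}  FIRST[B]={a}  FIRST[C]={a,b}

Compute FOLLOW by fixpoint:
FOLLOW(S) := {$}
pass 1:
  A→A b A: FOLLOW(A) ⊇ FIRST(b) = {b}; new: +{b}
  A→S A b: FOLLOW(S) ⊇ FIRST(A) = {a,b}; new: +{a,b}
  C→B b C: FOLLOW(B) ⊇ FIRST(b) = {b}; new: +{b}
  S→a A: FOLLOW(A) ⊇ FOLLOW(S) ⊇ {$,a,b}; new: +{$,a}
  S→a C: FOLLOW(C) ⊇ FOLLOW(S) ⊇ {$,a,b}; new: +{$,a,b}
  S→b B: FOLLOW(B) ⊇ FOLLOW(S) ⊇ {$,a,b}; new: +{$,a}
  FOLLOW[S]={$,a,b}  FOLLOW[A]={$,a,b}  FOLLOW[B]={$,a,b}  FOLLOW[C]={$,a,b}
pass 2: (no change)
  FOLLOW[S]={$,a,b}  FOLLOW[A]={$,a,b}  FOLLOW[B]={$,a,b}  FOLLOW[C]={$,a,b}

FOLLOW(A) = ["$", "a", "b"]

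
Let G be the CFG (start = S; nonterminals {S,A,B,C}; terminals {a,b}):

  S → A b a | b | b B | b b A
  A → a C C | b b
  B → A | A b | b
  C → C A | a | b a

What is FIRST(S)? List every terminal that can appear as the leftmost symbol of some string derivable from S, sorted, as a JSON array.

FIRST iteration:
pass 1:
  A via A→a C C: +{a}
  A via A→b b: +{b}
  B via B→A: +{a,b}
  C via C→a: +{a}
  C via C→b a: +{b}
  S via S→A b a: +{a,b}
  S: {a,b}  A: {a,b}  B: {a,b}  C: {a,b}
pass 2: — fixpoint
  S: {a,b}  A: {a,b}  B: {a,b}  C: {a,b}

FIRST(S) = ["a", "b"]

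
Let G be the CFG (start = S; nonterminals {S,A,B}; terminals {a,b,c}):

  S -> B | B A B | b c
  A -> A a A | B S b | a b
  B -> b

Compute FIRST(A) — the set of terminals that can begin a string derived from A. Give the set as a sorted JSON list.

Compute FIRST by fixpoint:
iter 1:
  A via A→a b: +{a}
  B via B→b: +{b}
  S via S→B: +{b}
  S: {b}  A: {a}  B: {b}
iter 2:
  A via A→B S b: +{b}
  S: {b}  A: {a,b}  B: {b}
iter 3: (no change)
  S: {b}  A: {a,b}  B: {b}

FIRST(A) = ["a", "b"]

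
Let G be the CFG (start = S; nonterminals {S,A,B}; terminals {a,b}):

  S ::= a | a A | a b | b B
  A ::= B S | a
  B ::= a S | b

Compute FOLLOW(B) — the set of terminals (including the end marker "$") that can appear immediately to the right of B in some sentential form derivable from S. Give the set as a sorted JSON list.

FIRST sets, iterate to fixpoint:
[1]
  A via A→a: +{a}
  B via B→a S: +{a}
  B via B→b: +{b}
  S via S→a: +{a}
  S via S→b B: +{b}
  FIRST(S)={a,b}  FIRST(A)={a}  FIRST(B)={a,b}
[2]
  A via A→B S: +{b}
  FIRST(S)={a,b}  FIRST(A)={a,b}  FIRST(B)={a,b}
[3] (no change)
  FIRST(S)={a,b}  FIRST(A)={a,b}  FIRST(B)={a,b}

FOLLOW sets:
initialize: $ ∈ FOLLOW(S)
iter 1:
  A→B S: FOLLOW(B) ⊇ FIRST(S) = {a,b}; new: +{a,b}
  B→a S: FOLLOW(S) ⊇ FOLLOW(B) ⊇ {a,b}; new: +{a,b}
  S→a A: FOLLOW(A) ⊇ FOLLOW(S) ⊇ {$,a,b}; new: +{$,a,b}
  S→b B: FOLLOW(B) ⊇ FOLLOW(S) ⊇ {$,a,b}; new: +{$}
  S: {$,a,b}  A: {$,a,b}  B: {$,a,b}
iter 2: (stable)
  S: {$,a,b}  A: {$,a,b}  B: {$,a,b}

FOLLOW(B) = ["$", "a", "b"]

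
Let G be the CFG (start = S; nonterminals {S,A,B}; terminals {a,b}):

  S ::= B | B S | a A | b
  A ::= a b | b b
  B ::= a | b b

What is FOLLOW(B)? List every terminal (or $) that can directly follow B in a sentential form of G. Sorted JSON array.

FIRST iteration:
pass 1:
  A via A→a b: +{a}
  A via A→b b: +{b}
  B via B→a: +{a}
  B via B→b b: +{b}
  S via S→B: +{a,b}
  FIRST[S]={a,b}  FIRST[A]={a,b}  FIRST[B]={a,b}
pass 2: — fixpoint
  FIRST[S]={a,b}  FIRST[A]={a,b}  FIRST[B]={a,b}

Compute FOLLOW by fixpoint:
initialize: $ ∈ FOLLOW(S)
[1]
  S→B: FOLLOW(B) ⊇ FOLLOW(S) ⊇ {$}; new: +{$}
  S→B S: FOLLOW(B) ⊇ FIRST(S) = {a,b}; new: +{a,b}
  S→a A: FOLLOW(A) ⊇ FOLLOW(S) ⊇ {$}; new: +{$}
  FOLLOW[S]={$}  FOLLOW[A]={$}  FOLLOW[B]={$,a,b}
[2] (stable)
  FOLLOW[S]={$}  FOLLOW[A]={$}  FOLLOW[B]={$,a,b}

FOLLOW(B) = ["$", "a", "b"]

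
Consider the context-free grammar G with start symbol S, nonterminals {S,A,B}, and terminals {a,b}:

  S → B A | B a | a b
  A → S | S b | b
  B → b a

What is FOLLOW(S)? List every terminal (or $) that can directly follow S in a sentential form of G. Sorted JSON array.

FIRST sets, iterate to fixpoint:
round 1:
  A via A→b: +{b}
  B via B→b a: +{b}
  S via S→B A: +{b}
  S via S→a b: +{a}
  FIRST(S)={a,b}  FIRST(A)={b}  FIRST(B)={b}
round 2:
  A via A→S: +{a}
  FIRST(S)={a,b}  FIRST(A)={a,b}  FIRST(B)={b}
round 3: (no change)
  FIRST(S)={a,b}  FIRST(A)={a,b}  FIRST(B)={b}

FOLLOW sets:
FOLLOW(S) := {$}
[1]
  A→S b: FOLLOW(S) ⊇ FIRST(b) = {b}; new: +{b}
  S→B A: FOLLOW(B) ⊇ FIRST(A) = {a,b}; new: +{a,b}
  S→B A: FOLLOW(A) ⊇ FOLLOW(S) ⊇ {$,b}; new: +{$,b}
  S: {$,b}  A: {$,b}  B: {a,b}
[2] (stable)
  S: {$,b}  A: {$,b}  B: {a,b}

FOLLOW(S) = ["$", "b"]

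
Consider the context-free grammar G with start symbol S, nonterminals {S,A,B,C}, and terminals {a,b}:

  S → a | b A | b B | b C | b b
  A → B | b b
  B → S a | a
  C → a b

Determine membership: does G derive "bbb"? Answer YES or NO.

Convert to CNF:
  S -> T1 A | T1 B | T1 C | T1 T1 | a
  A -> S T0 | T1 T1 | a
  B -> S T0 | a
  C -> T0 T1
  T0 -> a
  T1 -> b

CYK fill:
  [0..0]={T1}  "b"  orig:{}
  [1..1]={T1}  "b"  orig:{}
  [2..2]={T1}  "b"  orig:{}
  [0..1]={A,S}  "bb"
  [1..2]={A,S}  "bb"
  [0..2]={S}  "bbb"

S ∈ T[0,2] ⇒ YES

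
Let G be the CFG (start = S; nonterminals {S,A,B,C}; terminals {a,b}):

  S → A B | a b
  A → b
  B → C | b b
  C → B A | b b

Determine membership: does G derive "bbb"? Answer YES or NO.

CNF form of G:
  S -> A B | T1 T0
  A -> b
  B -> B A | T0 T0
  C -> B A | T0 T0
  T0 -> b
  T1 -> a

CYK table (by increasing span):
  [0..0]={A,T0}  "b"  orig:{A}
  [1..1]={A,T0}  "b"  orig:{A}
  [2..2]={A,T0}  "b"  orig:{A}
  [0..1]={B,C}  "bb"
  [1..2]={B,C}  "bb"
  [0..2]={B,C,S}  "bbb"

S ∈ T[0,2] ⇒ YES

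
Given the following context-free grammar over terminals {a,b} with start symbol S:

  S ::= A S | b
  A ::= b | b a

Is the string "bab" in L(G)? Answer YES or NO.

CNF form of G:
  S -> A S | b
  A -> T0 T1 | b
  T0 -> b
  T1 -> a

CYK table (by increasing span):
  cell(0,0) b: {A,S,T0}  orig:{A,S}
  cell(1,1) a: {T1}  orig:{}
  cell(2,2) b: {A,S,T0}  orig:{A,S}
  cell(0,1) ba: {A}
  cell(1,2) ab: ∅
  cell(0,2) bab: {S}

S ∈ T[0,2] ⇒ YES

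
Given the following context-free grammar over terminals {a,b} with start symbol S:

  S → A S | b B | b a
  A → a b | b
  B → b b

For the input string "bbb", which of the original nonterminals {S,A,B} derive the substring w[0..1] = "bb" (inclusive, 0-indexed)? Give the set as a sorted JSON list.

CNF form of G:
  S -> A S | T1 B | T1 T0
  A -> T0 T1 | b
  B -> T1 T1
  T0 -> a
  T1 -> b

CYK table (by increasing span) (cells [i..j] with 0 ≤ i ≤ j ≤ 1 only):
  T[0,0] 'b' = {A,T1}  orig:{A}
  T[1,1] 'b' = {A,T1}  orig:{A}
  T[0,1] 'bb' = {B}

Original NTs in T[0,1] deriving "bb": ["B"]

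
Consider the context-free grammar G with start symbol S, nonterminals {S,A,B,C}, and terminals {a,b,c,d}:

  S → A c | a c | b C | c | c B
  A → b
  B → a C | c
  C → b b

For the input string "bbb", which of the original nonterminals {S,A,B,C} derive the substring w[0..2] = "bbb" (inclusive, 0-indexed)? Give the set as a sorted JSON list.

Convert to CNF:
  S -> A T2 | T0 T2 | T1 C | T2 B | c
  A -> b
  B -> T0 C | c
  C -> T1 T1
  T0 -> a
  T1 -> b
  T2 -> c

Fill CYK table bottom-up, restricted to cells inside w[0..2]:
  T[0,0] 'b' = {A,T1}  orig:{A}
  T[1,1] 'b' = {A,T1}  orig:{A}
  T[2,2] 'b' = {A,T1}  orig:{A}
  T[0,1] 'bb' = {C}
  T[1,2] 'bb' = {C}
  T[0,2] 'bbb' = {S}

Original NTs in T[0,2] deriving "bbb": ["S"]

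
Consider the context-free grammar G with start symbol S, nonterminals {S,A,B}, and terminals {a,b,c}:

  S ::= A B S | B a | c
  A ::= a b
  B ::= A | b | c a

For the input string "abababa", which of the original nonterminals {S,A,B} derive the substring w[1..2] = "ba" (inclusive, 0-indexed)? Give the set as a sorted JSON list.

CNF form of G:
  S -> A X3 | B T0 | c
  A -> T0 T1
  B -> T0 T1 | T2 T0 | b
  T0 -> a
  T1 -> b
  T2 -> c
  X3 -> B S

CYK table (by increasing span), restricted to cells inside w[1..2]:
  cell(1,1) b: {B,T1}  orig:{B}
  cell(2,2) a: {T0}  orig:{}
  cell(1,2) ba: {S}

Original NTs in T[1,2] deriving "ba": ["S"]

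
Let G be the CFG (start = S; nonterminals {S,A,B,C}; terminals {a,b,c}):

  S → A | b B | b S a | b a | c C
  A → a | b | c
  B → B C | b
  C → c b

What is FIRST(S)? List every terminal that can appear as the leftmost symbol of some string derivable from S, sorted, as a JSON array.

FIRST iteration:
round 1:
  A via A→a: +{a}
  A via A→b: +{b}
  A via A→c: +{c}
  B via B→b: +{b}
  C via C→c b: +{c}
  S via S→A: +{a,b,c}
  FIRST[S]={a,b,c}  FIRST[A]={a,b,c}  FIRST[B]={b}  FIRST[C]={c}
round 2: (stable)
  FIRST[S]={a,b,c}  FIRST[A]={a,b,c}  FIRST[B]={b}  FIRST[C]={c}

FIRST(S) = ["a", "b", "c"]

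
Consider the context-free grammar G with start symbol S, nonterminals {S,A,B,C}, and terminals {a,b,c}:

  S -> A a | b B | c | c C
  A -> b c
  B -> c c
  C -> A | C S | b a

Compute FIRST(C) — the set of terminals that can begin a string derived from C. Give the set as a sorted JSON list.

Compute FIRST by fixpoint:
iter 1:
  A via A→b c: +{b}
  B via B→c c: +{c}
  C via C→A: +{b}
  S via S→A a: +{b}
  S via S→c: +{c}
  FIRST(S)={b,c}  FIRST(A)={b}  FIRST(B)={c}  FIRST(C)={b}
iter 2: — fixpoint
  FIRST(S)={b,c}  FIRST(A)={b}  FIRST(B)={c}  FIRST(C)={b}

FIRST(C) = ["b"]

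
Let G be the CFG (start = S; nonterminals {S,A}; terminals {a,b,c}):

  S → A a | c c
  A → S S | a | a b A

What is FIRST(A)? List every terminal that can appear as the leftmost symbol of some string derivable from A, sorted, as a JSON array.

Compute FIRST by fixpoint:
[1]
  A via A→a: +{a}
  S via S→A a: +{a}
  S via S→c c: +{c}
  S: {a,c}  A: {a}
[2]
  A via A→S S: +{c}
  S: {a,c}  A: {a,c}
[3] — fixpoint
  S: {a,c}  A: {a,c}

FIRST(A) = ["a", "c"]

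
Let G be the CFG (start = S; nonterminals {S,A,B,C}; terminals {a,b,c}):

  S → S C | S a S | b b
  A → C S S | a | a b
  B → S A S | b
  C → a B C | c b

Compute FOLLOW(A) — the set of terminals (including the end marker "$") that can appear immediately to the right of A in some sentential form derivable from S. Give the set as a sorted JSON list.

FIRST sets, iterate to fixpoint:
pass 1:
  A via A→a: +{a}
  B via B→b: +{b}
  C via C→a B C: +{a}
  C via C→c b: +{c}
  S via S→b b: +{b}
  S: {b}  A: {a}  B: {b}  C: {a,c}
pass 2:
  A via A→C S S: +{c}
  S: {b}  A: {a,c}  B: {b}  C: {a,c}
pass 3: (no change)
  S: {b}  A: {a,c}  B: {b}  C: {a,c}

Compute FOLLOW by fixpoint:
FOLLOW(S) := {$}
round 1:
  A→C S S: FOLLOW(C) ⊇ FIRST(S) = {b}; new: +{b}
  A→C S S: FOLLOW(S) ⊇ FIRST(S) = {b}; new: +{b}
  B→S A S: FOLLOW(S) ⊇ FIRST(A) = {a,c}; new: +{a,c}
  B→S A S: FOLLOW(A) ⊇ FIRST(S) = {b}; new: +{b}
  C→a B C: FOLLOW(B) ⊇ FIRST(C) = {a,c}; new: +{a,c}
  S→S C: FOLLOW(C) ⊇ FOLLOW(S) ⊇ {$,a,b,c}; new: +{$,a,c}
  FOLLOW(S)={$,a,b,c}  FOLLOW(A)={b}  FOLLOW(B)={a,c}  FOLLOW(C)={$,a,b,c}
round 2: done
  FOLLOW(S)={$,a,b,c}  FOLLOW(A)={b}  FOLLOW(B)={a,c}  FOLLOW(C)={$,a,b,c}

FOLLOW(A) = ["b"]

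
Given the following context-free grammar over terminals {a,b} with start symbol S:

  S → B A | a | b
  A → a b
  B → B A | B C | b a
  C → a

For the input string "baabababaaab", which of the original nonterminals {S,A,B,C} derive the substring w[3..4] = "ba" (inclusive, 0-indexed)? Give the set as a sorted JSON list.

Convert to CNF:
  S -> B A | a | b
  A -> T0 T1
  B -> B A | B C | T1 T0
  C -> a
  T0 -> a
  T1 -> b

Fill CYK table bottom-up (cells [i..j] with 3 ≤ i ≤ j ≤ 4 only):
  [3..3]={S,T1}  "b"  orig:{S}
  [4..4]={C,S,T0}  "a"  orig:{C,S}
  [3..4]={B}  "ba"

Original NTs in T[3,4] deriving "ba": ["B"]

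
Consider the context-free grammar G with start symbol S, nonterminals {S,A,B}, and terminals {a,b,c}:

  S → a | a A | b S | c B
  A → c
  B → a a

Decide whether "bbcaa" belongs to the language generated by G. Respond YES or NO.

Convert to CNF:
  S -> T0 A | T1 S | T2 B | a
  A -> c
  B -> T0 T0
  T0 -> a
  T1 -> b
  T2 -> c

Fill CYK table bottom-up:
  [0..0]={T1}  "b"  orig:{}
  [1..1]={T1}  "b"  orig:{}
  [2..2]={A,T2}  "c"  orig:{A}
  [3..3]={S,T0}  "a"  orig:{S}
  [4..4]={S,T0}  "a"  orig:{S}
  [0..1]=∅  "bb"
  [1..2]=∅  "bc"
  [2..3]=∅  "ca"
  [3..4]={B}  "aa"
  [0..2]=∅  "bbc"
  [1..3]=∅  "bca"
  [2..4]={S}  "caa"
  [0..3]=∅  "bbca"
  [1..4]={S}  "bcaa"
  [0..4]={S}  "bbcaa"

S ∈ T[0,4] ⇒ YES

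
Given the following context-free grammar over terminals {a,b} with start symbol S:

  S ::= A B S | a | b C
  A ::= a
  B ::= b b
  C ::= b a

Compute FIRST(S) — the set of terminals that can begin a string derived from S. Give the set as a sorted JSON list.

Compute FIRST by fixpoint:
iter 1:
  A via A→a: +{a}
  B via B→b b: +{b}
  C via C→b a: +{b}
  S via S→A B S: +{a}
  S via S→b C: +{b}
  FIRST(S)={a,b}  FIRST(A)={a}  FIRST(B)={b}  FIRST(C)={b}
iter 2: — fixpoint
  FIRST(S)={a,b}  FIRST(A)={a}  FIRST(B)={b}  FIRST(C)={b}

FIRST(S) = ["a", "b"]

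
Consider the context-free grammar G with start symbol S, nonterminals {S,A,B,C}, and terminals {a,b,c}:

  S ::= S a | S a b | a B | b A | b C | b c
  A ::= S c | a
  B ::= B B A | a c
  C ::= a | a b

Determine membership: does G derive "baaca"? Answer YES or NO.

Convert to CNF:
  S -> S T1 | S X4 | T1 B | T2 A | T2 C | T2 T0
  A -> S T0 | a
  B -> B X3 | T1 T0
  C -> T1 T2 | a
  T0 -> c
  T1 -> a
  T2 -> b
  X3 -> B A
  X4 -> T1 T2

Fill CYK table bottom-up:
  T[0,0] 'b' = {T2}  orig:{}
  T[1,1] 'a' = {A,C,T1}  orig:{A,C}
  T[2,2] 'a' = {A,C,T1}  orig:{A,C}
  T[3,3] 'c' = {T0}  orig:{}
  T[4,4] 'a' = {A,C,T1}  orig:{A,C}
  T[0,1] 'ba' = {S}
  T[1,2] 'aa' = ∅
  T[2,3] 'ac' = {B}
  T[3,4] 'ca' = ∅
  T[0,2] 'baa' = {S}
  T[1,3] 'aac' = {S}
  T[2,4] 'aca' = {X3}  orig:{}
  T[0,3] 'baac' = {A}
  T[1,4] 'aaca' = {S}
  T[0,4] 'baaca' = ∅

S ∉ T[0,4] ⇒ NO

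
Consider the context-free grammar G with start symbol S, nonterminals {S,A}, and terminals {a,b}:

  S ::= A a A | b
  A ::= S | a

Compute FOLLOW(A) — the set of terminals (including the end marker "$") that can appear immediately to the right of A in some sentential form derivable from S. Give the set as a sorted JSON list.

FIRST sets, iterate to fixpoint:
pass 1:
  A via A→a: +{a}
  S via S→A a A: +{a}
  S via S→b: +{b}
  FIRST(S)={a,b}  FIRST(A)={a}
pass 2:
  A via A→S: +{b}
  FIRST(S)={a,b}  FIRST(A)={a,b}
pass 3: (stable)
  FIRST(S)={a,b}  FIRST(A)={a,b}

FOLLOW iteration:
seed FOLLOW(S) with $
pass 1:
  S→A a A: FOLLOW(A) ⊇ FIRST(a) = {a}; new: +{a}
  S→A a A: FOLLOW(A) ⊇ FOLLOW(S) ⊇ {$}; new: +{$}
  S: {$}  A: {$,a}
pass 2:
  A→S: FOLLOW(S) ⊇ FOLLOW(A) ⊇ {$,a}; new: +{a}
  S: {$,a}  A: {$,a}
pass 3: — fixpoint
  S: {$,a}  A: {$,a}

FOLLOW(A) = ["$", "a"]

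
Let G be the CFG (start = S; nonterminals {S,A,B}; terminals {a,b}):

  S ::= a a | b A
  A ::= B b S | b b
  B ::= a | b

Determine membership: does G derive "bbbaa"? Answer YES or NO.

Convert to CNF:
  S -> T0 A | T1 T1
  A -> B X2 | T0 T0
  B -> a | b
  T0 -> b
  T1 -> a
  X2 -> T0 S

CYK fill:
  cell(0,0) b: {B,T0}  orig:{B}
  cell(1,1) b: {B,T0}  orig:{B}
  cell(2,2) b: {B,T0}  orig:{B}
  cell(3,3) a: {B,T1}  orig:{B}
  cell(4,4) a: {B,T1}  orig:{B}
  cell(0,1) bb: {A}
  cell(1,2) bb: {A}
  cell(2,3) ba: ∅
  cell(3,4) aa: {S}
  cell(0,2) bbb: {S}
  cell(1,3) bba: ∅
  cell(2,4) baa: {X2}  orig:{}
  cell(0,3) bbba: ∅
  cell(1,4) bbaa: {A}
  cell(0,4) bbbaa: {S}

S ∈ T[0,4] ⇒ YES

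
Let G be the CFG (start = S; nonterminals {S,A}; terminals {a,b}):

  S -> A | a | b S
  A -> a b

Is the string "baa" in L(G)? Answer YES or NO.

Convert to CNF:
  S -> T0 T1 | T1 S | a
  A -> T0 T1
  T0 -> a
  T1 -> b

CYK table (by increasing span):
  cell(0,0) b: {T1}  orig:{}
  cell(1,1) a: {S,T0}  orig:{S}
  cell(2,2) a: {S,T0}  orig:{S}
  cell(0,1) ba: {S}
  cell(1,2) aa: ∅
  cell(0,2) baa: ∅

S ∉ T[0,2] ⇒ NO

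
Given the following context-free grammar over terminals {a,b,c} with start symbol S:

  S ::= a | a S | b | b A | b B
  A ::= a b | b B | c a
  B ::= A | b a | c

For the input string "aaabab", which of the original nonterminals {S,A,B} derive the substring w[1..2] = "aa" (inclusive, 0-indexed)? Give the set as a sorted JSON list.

CNF form of G:
  S -> T0 S | T1 A | T1 B | a | b
  A -> T0 T1 | T1 B | T2 T0
  B -> T0 T1 | T1 B | T1 T0 | T2 T0 | c
  T0 -> a
  T1 -> b
  T2 -> c

CYK fill — only the sub-triangle for w[1..2]:
  cell(1,1) a: {S,T0}  orig:{S}
  cell(2,2) a: {S,T0}  orig:{S}
  cell(1,2) aa: {S}

Original NTs in T[1,2] deriving "aa": ["S"]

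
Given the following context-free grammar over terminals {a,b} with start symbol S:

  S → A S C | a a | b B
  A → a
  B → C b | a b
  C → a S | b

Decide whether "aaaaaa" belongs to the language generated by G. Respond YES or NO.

CNF form of G:
  S -> A X2 | T0 B | T1 T1
  A -> a
  B -> C T0 | T1 T0
  C -> T1 S | b
  T0 -> b
  T1 -> a
  X2 -> S C

CYK table (by increasing span):
  T[0,0] 'a' = {A,T1}  orig:{A}
  T[1,1] 'a' = {A,T1}  orig:{A}
  T[2,2] 'a' = {A,T1}  orig:{A}
  T[3,3] 'a' = {A,T1}  orig:{A}
  T[4,4] 'a' = {A,T1}  orig:{A}
  T[5,5] 'a' = {A,T1}  orig:{A}
  T[0,1] 'aa' = {S}
  T[1,2] 'aa' = {S}
  T[2,3] 'aa' = {S}
  T[3,4] 'aa' = {S}
  T[4,5] 'aa' = {S}
  T[0,2] 'aaa' = {C}
  T[1,3] 'aaa' = {C}
  T[2,4] 'aaa' = {C}
  T[3,5] 'aaa' = {C}
  T[0,3] 'aaaa' = ∅
  T[1,4] 'aaaa' = ∅
  T[2,5] 'aaaa' = ∅
  T[0,4] 'aaaaa' = {X2}  orig:{}
  T[1,5] 'aaaaa' = {X2}  orig:{}
  T[0,5] 'aaaaaa' = {S}

S ∈ T[0,5] ⇒ YES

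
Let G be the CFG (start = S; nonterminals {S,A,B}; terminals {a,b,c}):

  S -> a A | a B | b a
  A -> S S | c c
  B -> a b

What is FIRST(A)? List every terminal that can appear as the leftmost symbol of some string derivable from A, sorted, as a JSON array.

FIRST sets, iterate to fixpoint:
pass 1:
  A via A→c c: +{c}
  B via B→a b: +{a}
  S via S→a A: +{a}
  S via S→b a: +{b}
  FIRST[S]={a,b}  FIRST[A]={c}  FIRST[B]={a}
pass 2:
  A via A→S S: +{a,b}
  FIRST[S]={a,b}  FIRST[A]={a,b,c}  FIRST[B]={a}
pass 3: (no change)
  FIRST[S]={a,b}  FIRST[A]={a,b,c}  FIRST[B]={a}

FIRST(A) = ["a", "b", "c"]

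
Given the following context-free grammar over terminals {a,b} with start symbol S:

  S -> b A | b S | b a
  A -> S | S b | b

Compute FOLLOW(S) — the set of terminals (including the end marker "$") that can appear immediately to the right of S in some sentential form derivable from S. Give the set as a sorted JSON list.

Compute FIRST by fixpoint:
iter 1:
  A via A→b: +{b}
  S via S→b A: +{b}
  S: {b}  A: {b}
iter 2: done
  S: {b}  A: {b}

FOLLOW iteration:
seed FOLLOW(S) with $
round 1:
  A→S b: FOLLOW(S) ⊇ FIRST(b) = {b}; new: +{b}
  S→b A: FOLLOW(A) ⊇ FOLLOW(S) ⊇ {$,b}; new: +{$,b}
  FOLLOW(S)={$,b}  FOLLOW(A)={$,b}
round 2: (stable)
  FOLLOW(S)={$,b}  FOLLOW(A)={$,b}

FOLLOW(S) = ["$", "b"]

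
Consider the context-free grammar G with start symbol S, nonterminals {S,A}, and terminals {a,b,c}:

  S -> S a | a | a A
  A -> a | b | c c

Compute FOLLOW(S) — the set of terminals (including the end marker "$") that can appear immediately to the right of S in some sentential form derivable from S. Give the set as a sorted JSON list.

FIRST sets, iterate to fixpoint:
round 1:
  A via A→a: +{a}
  A via A→b: +{b}
  A via A→c c: +{c}
  S via S→a: +{a}
  FIRST[S]={a}  FIRST[A]={a,b,c}
round 2: (no change)
  FIRST[S]={a}  FIRST[A]={a,b,c}

FOLLOW sets:
FOLLOW(S) := {$}
iter 1:
  S→S a: FOLLOW(S) ⊇ FIRST(a) = {a}; new: +{a}
  S→a A: FOLLOW(A) ⊇ FOLLOW(S) ⊇ {$,a}; new: +{$,a}
  S: {$,a}  A: {$,a}
iter 2: (stable)
  S: {$,a}  A: {$,a}

FOLLOW(S) = ["$", "a"]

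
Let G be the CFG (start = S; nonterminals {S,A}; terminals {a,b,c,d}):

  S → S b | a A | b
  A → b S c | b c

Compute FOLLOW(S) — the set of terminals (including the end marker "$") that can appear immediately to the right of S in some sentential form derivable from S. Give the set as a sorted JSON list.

Compute FIRST by fixpoint:
[1]
  A via A→b S c: +{b}
  S via S→a A: +{a}
  S via S→b: +{b}
  FIRST(S)={a,b}  FIRST(A)={b}
[2] (no change)
  FIRST(S)={a,b}  FIRST(A)={b}

Compute FOLLOW by fixpoint:
initialize: $ ∈ FOLLOW(S)
iter 1:
  A→b S c: FOLLOW(S) ⊇ FIRST(c) = {c}; new: +{c}
  S→S b: FOLLOW(S) ⊇ FIRST(b) = {b}; new: +{b}
  S→a A: FOLLOW(A) ⊇ FOLLOW(S) ⊇ {$,b,c}; new: +{$,b,c}
  FOLLOW(S)={$,b,c}  FOLLOW(A)={$,b,c}
iter 2: (stable)
  FOLLOW(S)={$,b,c}  FOLLOW(A)={$,b,c}

FOLLOW(S) = ["$", "b", "c"]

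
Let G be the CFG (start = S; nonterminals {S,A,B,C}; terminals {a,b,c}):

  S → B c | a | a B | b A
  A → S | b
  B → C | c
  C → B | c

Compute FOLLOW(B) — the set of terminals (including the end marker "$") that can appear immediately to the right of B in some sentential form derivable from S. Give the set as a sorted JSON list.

FIRST sets, iterate to fixpoint:
pass 1:
  A via A→b: +{b}
  B via B→c: +{c}
  C via C→B: +{c}
  S via S→B c: +{c}
  S via S→a: +{a}
  S via S→b A: +{b}
  FIRST(S)={a,b,c}  FIRST(A)={b}  FIRST(B)={c}  FIRST(C)={c}
pass 2:
  A via A→S: +{a,c}
  FIRST(S)={a,b,c}  FIRST(A)={a,b,c}  FIRST(B)={c}  FIRST(C)={c}
pass 3: (stable)
  FIRST(S)={a,b,c}  FIRST(A)={a,b,c}  FIRST(B)={c}  FIRST(C)={c}

Compute FOLLOW by fixpoint:
FOLLOW(S) := {$}
iter 1:
  S→B c: FOLLOW(B) ⊇ FIRST(c) = {c}; new: +{c}
  S→a B: FOLLOW(B) ⊇ FOLLOW(S) ⊇ {$}; new: +{$}
  S→b A: FOLLOW(A) ⊇ FOLLOW(S) ⊇ {$}; new: +{$}
  FOLLOW[S]={$}  FOLLOW[A]={$}  FOLLOW[B]={$,c}  FOLLOW[C]={}
iter 2:
  B→C: FOLLOW(C) ⊇ FOLLOW(B) ⊇ {$,c}; new: +{$,c}
  FOLLOW[S]={$}  FOLLOW[A]={$}  FOLLOW[B]={$,c}  FOLLOW[C]={$,c}
iter 3: (stable)
  FOLLOW[S]={$}  FOLLOW[A]={$}  FOLLOW[B]={$,c}  FOLLOW[C]={$,c}

FOLLOW(B) = ["$", "c"]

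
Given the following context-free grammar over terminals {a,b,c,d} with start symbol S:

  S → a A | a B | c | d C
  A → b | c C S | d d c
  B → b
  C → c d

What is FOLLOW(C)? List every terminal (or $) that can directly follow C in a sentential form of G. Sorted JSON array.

Compute FIRST by fixpoint:
round 1:
  A via A→b: +{b}
  A via A→c C S: +{c}
  A via A→d d c: +{d}
  B via B→b: +{b}
  C via C→c d: +{c}
  S via S→a A: +{a}
  S via S→c: +{c}
  S via S→d C: +{d}
  FIRST(S)={a,c,d}  FIRST(A)={b,c,d}  FIRST(B)={b}  FIRST(C)={c}
round 2: done
  FIRST(S)={a,c,d}  FIRST(A)={b,c,d}  FIRST(B)={b}  FIRST(C)={c}

Compute FOLLOW by fixpoint:
FOLLOW(S) := {$}
round 1:
  A→c C S: FOLLOW(C) ⊇ FIRST(S) = {a,c,d}; new: +{a,c,d}
  S→a A: FOLLOW(A) ⊇ FOLLOW(S) ⊇ {$}; new: +{$}
  S→a B: FOLLOW(B) ⊇ FOLLOW(S) ⊇ {$}; new: +{$}
  S→d C: FOLLOW(C) ⊇ FOLLOW(S) ⊇ {$}; new: +{$}
  FOLLOW[S]={$}  FOLLOW[A]={$}  FOLLOW[B]={$}  FOLLOW[C]={$,a,c,d}
round 2: (no change)
  FOLLOW[S]={$}  FOLLOW[A]={$}  FOLLOW[B]={$}  FOLLOW[C]={$,a,c,d}

FOLLOW(C) = ["$", "a", "c", "d"]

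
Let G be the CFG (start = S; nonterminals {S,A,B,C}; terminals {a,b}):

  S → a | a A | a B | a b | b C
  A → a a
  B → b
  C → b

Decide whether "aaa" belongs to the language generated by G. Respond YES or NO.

Convert to CNF:
  S -> T0 A | T0 B | T0 T1 | T1 C | a
  A -> T0 T0
  B -> b
  C -> b
  T0 -> a
  T1 -> b

CYK fill:
  T[0,0] 'a' = {S,T0}  orig:{S}
  T[1,1] 'a' = {S,T0}  orig:{S}
  T[2,2] 'a' = {S,T0}  orig:{S}
  T[0,1] 'aa' = {A}
  T[1,2] 'aa' = {A}
  T[0,2] 'aaa' = {S}

S ∈ T[0,2] ⇒ YES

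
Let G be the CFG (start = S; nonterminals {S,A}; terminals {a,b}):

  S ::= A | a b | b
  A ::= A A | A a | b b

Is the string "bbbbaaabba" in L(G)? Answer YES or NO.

Convert to CNF:
  S -> A A | A T0 | T0 T1 | T1 T1 | b
  A -> A A | A T0 | T1 T1
  T0 -> a
  T1 -> b

CYK table (by increasing span):
  [0..0]={S,T1}  "b"  orig:{S}
  [1..1]={S,T1}  "b"  orig:{S}
  [2..2]={S,T1}  "b"  orig:{S}
  [3..3]={S,T1}  "b"  orig:{S}
  [4..4]={T0}  "a"  orig:{}
  [5..5]={T0}  "a"  orig:{}
  [6..6]={T0}  "a"  orig:{}
  [7..7]={S,T1}  "b"  orig:{S}
  [8..8]={S,T1}  "b"  orig:{S}
  [9..9]={T0}  "a"  orig:{}
  [0..1]={A,S}  "bb"
  [1..2]={A,S}  "bb"
  [2..3]={A,S}  "bb"
  [3..4]=∅  "ba"
  [4..5]=∅  "aa"
  [5..6]=∅  "aa"
  [6..7]={S}  "ab"
  [7..8]={A,S}  "bb"
  [8..9]=∅  "ba"
  [0..2]=∅  "bbb"
  [1..3]=∅  "bbb"
  [2..4]={A,S}  "bba"
  [3..5]=∅  "baa"
  [4..6]=∅  "aaa"
  [5..7]=∅  "aab"
  [6..8]=∅  "abb"
  [7..9]={A,S}  "bba"
  [0..3]={A,S}  "bbbb"
  [1..4]=∅  "bbba"
  [2..5]={A,S}  "bbaa"
  [3..6]=∅  "baaa"
  [4..7]=∅  "aaab"
  [5..8]=∅  "aabb"
  [6..9]=∅  "abba"
  [0..4]={A,S}  "bbbba"
  [1..5]=∅  "bbbaa"
  [2..6]={A,S}  "bbaaa"
  [3..7]=∅  "baaab"
  [4..8]=∅  "aaabb"
  [5..9]=∅  "aabba"
  [0..5]={A,S}  "bbbbaa"
  [1..6]=∅  "bbbaaa"
  [2..7]=∅  "bbaaab"
  [3..8]=∅  "baaabb"
  [4..9]=∅  "aaabba"
  [0..6]={A,S}  "bbbbaaa"
  [1..7]=∅  "bbbaaab"
  [2..8]={A,S}  "bbaaabb"
  [3..9]=∅  "baaabba"
  [0..7]=∅  "bbbbaaab"
  [1..8]=∅  "bbbaaabb"
  [2..9]={A,S}  "bbaaabba"
  [0..8]={A,S}  "bbbbaaabb"
  [1..9]=∅  "bbbaaabba"
  [0..9]={A,S}  "bbbbaaabba"

S ∈ T[0,9] ⇒ YES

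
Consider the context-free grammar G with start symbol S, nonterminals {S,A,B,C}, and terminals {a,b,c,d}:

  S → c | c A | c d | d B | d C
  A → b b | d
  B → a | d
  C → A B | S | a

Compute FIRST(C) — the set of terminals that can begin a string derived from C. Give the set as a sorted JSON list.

FIRST sets, iterate to fixpoint:
[1]
  A via A→b b: +{b}
  A via A→d: +{d}
  B via B→a: +{a}
  B via B→d: +{d}
  C via C→A B: +{b,d}
  C via C→a: +{a}
  S via S→c: +{c}
  S via S→d B: +{d}
  FIRST[S]={c,d}  FIRST[A]={b,d}  FIRST[B]={a,d}  FIRST[C]={a,b,d}
[2]
  C via C→S: +{c}
  FIRST[S]={c,d}  FIRST[A]={b,d}  FIRST[B]={a,d}  FIRST[C]={a,b,c,d}
[3] done
  FIRST[S]={c,d}  FIRST[A]={b,d}  FIRST[B]={a,d}  FIRST[C]={a,b,c,d}

FIRST(C) = ["a", "b", "c", "d"]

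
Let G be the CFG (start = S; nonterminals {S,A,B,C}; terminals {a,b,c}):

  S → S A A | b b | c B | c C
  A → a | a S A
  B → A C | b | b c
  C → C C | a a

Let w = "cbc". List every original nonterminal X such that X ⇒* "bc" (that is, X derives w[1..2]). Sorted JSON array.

Convert to CNF:
  S -> S X4 | T1 T1 | T2 B | T2 C
  A -> T0 X3 | a
  B -> A C | T1 T2 | b
  C -> C C | T0 T0
  T0 -> a
  T1 -> b
  T2 -> c
  X3 -> S A
  X4 -> A A

CYK fill (cells [i..j] with 1 ≤ i ≤ j ≤ 2 only):
  cell(1,1) b: {B,T1}  orig:{B}
  cell(2,2) c: {T2}  orig:{}
  cell(1,2) bc: {B}

Original NTs in T[1,2] deriving "bc": ["B"]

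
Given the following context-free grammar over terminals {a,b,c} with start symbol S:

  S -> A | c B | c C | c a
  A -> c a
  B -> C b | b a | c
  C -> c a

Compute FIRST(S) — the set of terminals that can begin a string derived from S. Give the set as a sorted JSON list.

Compute FIRST by fixpoint:
round 1:
  A via A→c a: +{c}
  B via B→b a: +{b}
  B via B→c: +{c}
  C via C→c a: +{c}
  S via S→A: +{c}
  S: {c}  A: {c}  B: {b,c}  C: {c}
round 2: (stable)
  S: {c}  A: {c}  B: {b,c}  C: {c}

FIRST(S) = ["c"]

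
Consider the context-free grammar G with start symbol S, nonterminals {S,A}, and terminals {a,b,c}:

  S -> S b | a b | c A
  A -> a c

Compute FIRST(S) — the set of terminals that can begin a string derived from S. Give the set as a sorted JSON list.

Compute FIRST by fixpoint:
[1]
  A via A→a c: +{a}
  S via S→a b: +{a}
  S via S→c A: +{c}
  FIRST(S)={a,c}  FIRST(A)={a}
[2] — fixpoint
  FIRST(S)={a,c}  FIRST(A)={a}

FIRST(S) = ["a", "c"]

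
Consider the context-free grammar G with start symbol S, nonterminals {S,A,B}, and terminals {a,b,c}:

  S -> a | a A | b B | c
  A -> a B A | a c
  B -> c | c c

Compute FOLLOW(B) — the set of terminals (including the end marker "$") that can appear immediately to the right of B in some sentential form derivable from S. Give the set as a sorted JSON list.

Compute FIRST by fixpoint:
iter 1:
  A via A→a B A: +{a}
  B via B→c: +{c}
  S via S→a: +{a}
  S via S→b B: +{b}
  S via S→c: +{c}
  FIRST(S)={a,b,c}  FIRST(A)={a}  FIRST(B)={c}
iter 2: — fixpoint
  FIRST(S)={a,b,c}  FIRST(A)={a}  FIRST(B)={c}

FOLLOW sets:
seed FOLLOW(S) with $
pass 1:
  A→a B A: FOLLOW(B) ⊇ FIRST(A) = {a}; new: +{a}
  S→a A: FOLLOW(A) ⊇ FOLLOW(S) ⊇ {$}; new: +{$}
  S→b B: FOLLOW(B) ⊇ FOLLOW(S) ⊇ {$}; new: +{$}
  FOLLOW[S]={$}  FOLLOW[A]={$}  FOLLOW[B]={$,a}
pass 2: (stable)
  FOLLOW[S]={$}  FOLLOW[A]={$}  FOLLOW[B]={$,a}

FOLLOW(B) = ["$", "a"]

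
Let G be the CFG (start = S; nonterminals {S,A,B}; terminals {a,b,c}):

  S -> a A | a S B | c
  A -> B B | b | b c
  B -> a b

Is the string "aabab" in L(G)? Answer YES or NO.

CNF form of G:
  S -> T2 A | T2 X3 | c
  A -> B B | T0 T1 | b
  B -> T2 T0
  T0 -> b
  T1 -> c
  T2 -> a
  X3 -> S B

Fill CYK table bottom-up:
  [0..0]={T2}  "a"  orig:{}
  [1..1]={T2}  "a"  orig:{}
  [2..2]={A,T0}  "b"  orig:{A}
  [3..3]={T2}  "a"  orig:{}
  [4..4]={A,T0}  "b"  orig:{A}
  [0..1]=∅  "aa"
  [1..2]={B,S}  "ab"
  [2..3]=∅  "ba"
  [3..4]={B,S}  "ab"
  [0..2]=∅  "aab"
  [1..3]=∅  "aba"
  [2..4]=∅  "bab"
  [0..3]=∅  "aaba"
  [1..4]={A,X3}  "abab"  orig:{A}
  [0..4]={S}  "aabab"

S ∈ T[0,4] ⇒ YES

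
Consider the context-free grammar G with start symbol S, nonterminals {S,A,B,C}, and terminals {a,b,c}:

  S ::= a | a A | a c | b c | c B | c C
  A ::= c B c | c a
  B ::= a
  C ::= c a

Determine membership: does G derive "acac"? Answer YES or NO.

CNF form of G:
  S -> T0 B | T0 C | T1 A | T1 T0 | T2 T0 | a
  A -> T0 T1 | T0 X3
  B -> a
  C -> T0 T1
  T0 -> c
  T1 -> a
  T2 -> b
  X3 -> B T0

CYK table (by increasing span):
  T[0,0] 'a' = {B,S,T1}  orig:{B,S}
  T[1,1] 'c' = {T0}  orig:{}
  T[2,2] 'a' = {B,S,T1}  orig:{B,S}
  T[3,3] 'c' = {T0}  orig:{}
  T[0,1] 'ac' = {S,X3}  orig:{S}
  T[1,2] 'ca' = {A,C,S}
  T[2,3] 'ac' = {S,X3}  orig:{S}
  T[0,2] 'aca' = {S}
  T[1,3] 'cac' = {A}
  T[0,3] 'acac' = {S}

S ∈ T[0,3] ⇒ YES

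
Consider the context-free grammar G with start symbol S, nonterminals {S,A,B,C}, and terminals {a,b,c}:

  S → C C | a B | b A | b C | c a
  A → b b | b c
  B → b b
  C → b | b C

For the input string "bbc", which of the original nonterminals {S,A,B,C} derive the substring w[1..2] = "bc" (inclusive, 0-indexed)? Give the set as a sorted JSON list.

CNF form of G:
  S -> C C | T0 A | T0 C | T1 T2 | T2 B
  A -> T0 T0 | T0 T1
  B -> T0 T0
  C -> T0 C | b
  T0 -> b
  T1 -> c
  T2 -> a

CYK fill — only the sub-triangle for w[1..2]:
  [1..1]={C,T0}  "b"  orig:{C}
  [2..2]={T1}  "c"  orig:{}
  [1..2]={A}  "bc"

Original NTs in T[1,2] deriving "bc": ["A"]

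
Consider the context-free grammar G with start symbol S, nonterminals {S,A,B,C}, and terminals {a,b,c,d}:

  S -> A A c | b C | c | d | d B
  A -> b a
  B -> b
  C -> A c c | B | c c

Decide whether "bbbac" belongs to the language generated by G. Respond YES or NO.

CNF form of G:
  S -> A X5 | T0 C | T3 B | c | d
  A -> T0 T1
  B -> b
  C -> A X4 | T2 T2 | b
  T0 -> b
  T1 -> a
  T2 -> c
  T3 -> d
  X4 -> T2 T2
  X5 -> A T2

Fill CYK table bottom-up:
  T[0,0] 'b' = {B,C,T0}  orig:{B,C}
  T[1,1] 'b' = {B,C,T0}  orig:{B,C}
  T[2,2] 'b' = {B,C,T0}  orig:{B,C}
  T[3,3] 'a' = {T1}  orig:{}
  T[4,4] 'c' = {S,T2}  orig:{S}
  T[0,1] 'bb' = {S}
  T[1,2] 'bb' = {S}
  T[2,3] 'ba' = {A}
  T[3,4] 'ac' = ∅
  T[0,2] 'bbb' = ∅
  T[1,3] 'bba' = ∅
  T[2,4] 'bac' = {X5}  orig:{}
  T[0,3] 'bbba' = ∅
  T[1,4] 'bbac' = ∅
  T[0,4] 'bbbac' = ∅

S ∉ T[0,4] ⇒ NO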